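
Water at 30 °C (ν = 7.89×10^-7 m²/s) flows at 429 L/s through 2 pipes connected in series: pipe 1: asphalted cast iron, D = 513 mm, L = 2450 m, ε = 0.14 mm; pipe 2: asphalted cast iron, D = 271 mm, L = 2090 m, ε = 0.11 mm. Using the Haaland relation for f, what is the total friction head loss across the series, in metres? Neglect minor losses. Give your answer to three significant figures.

Pipe 1: V = 2.076 m/s, Re = 1.35×10^6, ε/D = 2.73×10^-4, f = 0.01518, h_1 = f(L/D)V²/2g = 15.92 m
Pipe 2: V = 7.438 m/s, Re = 2.55×10^6, ε/D = 4.06×10^-4, f = 0.01618, h_2 = f(L/D)V²/2g = 351.9 m
Series → Q common, losses add: H = Σh = 367.8 m

H ≈ 368 m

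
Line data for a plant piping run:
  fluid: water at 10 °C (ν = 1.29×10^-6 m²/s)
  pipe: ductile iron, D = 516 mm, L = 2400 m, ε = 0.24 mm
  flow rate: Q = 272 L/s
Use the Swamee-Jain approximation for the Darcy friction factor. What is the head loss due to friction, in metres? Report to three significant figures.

V = 4Q/(πD²) = 4·0.272/(π·0.516²) = 1.301 m/s
Re = VD/ν = 1.301·0.516/1.29×10^-6 = 5.20×10^5 → turbulent
ε/D = 0.24/516 = 4.65×10^-4
Swamee-Jain: f = 0.01752
h_f = f(L/D)V²/(2g) = 0.01752·(2400/0.516)·1.301²/(2·9.81) = 7.026 m

h_f ≈ 7.03 m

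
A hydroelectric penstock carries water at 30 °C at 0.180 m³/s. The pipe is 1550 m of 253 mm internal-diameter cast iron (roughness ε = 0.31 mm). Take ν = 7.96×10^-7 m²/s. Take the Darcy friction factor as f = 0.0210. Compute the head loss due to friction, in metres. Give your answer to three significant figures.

V = 4Q/(πD²) = 4·0.180/(π·0.253²) = 3.580 m/s
h_f = f(L/D)V²/(2g) = 0.02100·(1550/0.253)·3.580²/(2·9.81) = 84.06 m

h_f ≈ 84.1 m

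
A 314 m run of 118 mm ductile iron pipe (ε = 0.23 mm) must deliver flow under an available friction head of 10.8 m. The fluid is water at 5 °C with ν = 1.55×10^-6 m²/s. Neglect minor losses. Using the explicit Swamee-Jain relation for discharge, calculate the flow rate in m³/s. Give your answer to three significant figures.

Q ≈ 0.0197 m³/s

Swamee-Jain (Type II): Q = -0.965·√(gD⁵h_f/L)·ln[ε/(3.7D) + √(3.17ν²L/(gD³h_f))]
√(gD⁵h_f/L) = √(9.81·0.118⁵·10.8/314) = 0.002778
ε/(3.7D) = 5.27×10^-4; √(3.17ν²L/(gD³h_f)) = 1.17×10^-4
Q = -0.965·0.002778·ln(6.440×10^-4) = 0.01970 m³/s
Check: V = 1.80 m/s, Re = 1.37×10^5, f = 0.02475, h_f = 10.9 m ≈ 10.8 m ✓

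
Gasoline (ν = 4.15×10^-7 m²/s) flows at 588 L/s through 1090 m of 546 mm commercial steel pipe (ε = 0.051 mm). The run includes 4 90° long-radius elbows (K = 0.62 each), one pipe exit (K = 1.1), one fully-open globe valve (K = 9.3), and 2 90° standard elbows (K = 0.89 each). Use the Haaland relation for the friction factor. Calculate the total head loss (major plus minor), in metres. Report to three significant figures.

V = 4Q/(πD²) = 2.511 m/s; V²/2g = 0.3214 m
Re = 3.30×10^6, ε/D = 9.34×10^-5 → f = 0.01234 (Haaland)
Major: h_f = f(L/D)·V²/2g = 0.01234·1996·0.3214 = 7.918 m
Minor: ΣK = 14.7; h_m = ΣK·V²/2g = 4.712 m
Total H_L = 7.918 + 4.712 = 12.63 m

H_L ≈ 12.6 m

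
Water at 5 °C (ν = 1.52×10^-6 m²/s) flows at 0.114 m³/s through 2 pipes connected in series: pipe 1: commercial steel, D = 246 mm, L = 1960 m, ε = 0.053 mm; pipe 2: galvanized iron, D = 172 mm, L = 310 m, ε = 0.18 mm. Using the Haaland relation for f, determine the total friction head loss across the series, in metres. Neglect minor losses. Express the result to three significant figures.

H ≈ 81.9 m

Pipe 1: V = 2.399 m/s, Re = 3.88×10^5, ε/D = 2.15×10^-4, f = 0.01577, h_1 = f(L/D)V²/2g = 36.85 m
Pipe 2: V = 4.906 m/s, Re = 5.55×10^5, ε/D = 0.00105, f = 0.02035, h_2 = f(L/D)V²/2g = 45.00 m
Series → Q common, losses add: H = Σh = 81.85 m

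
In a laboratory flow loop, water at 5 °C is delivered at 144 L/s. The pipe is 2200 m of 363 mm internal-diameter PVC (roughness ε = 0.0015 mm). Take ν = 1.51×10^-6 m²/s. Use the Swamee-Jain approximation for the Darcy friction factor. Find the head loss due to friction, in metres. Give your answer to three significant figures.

V = 4Q/(πD²) = 4·0.144/(π·0.363²) = 1.391 m/s
Re = VD/ν = 1.391·0.363/1.51×10^-6 = 3.34×10^5 → turbulent
ε/D = 0.0015/363 = 4.13×10^-6
Swamee-Jain: f = 0.01414
h_f = f(L/D)V²/(2g) = 0.01414·(2200/0.363)·1.391²/(2·9.81) = 8.455 m

h_f ≈ 8.45 m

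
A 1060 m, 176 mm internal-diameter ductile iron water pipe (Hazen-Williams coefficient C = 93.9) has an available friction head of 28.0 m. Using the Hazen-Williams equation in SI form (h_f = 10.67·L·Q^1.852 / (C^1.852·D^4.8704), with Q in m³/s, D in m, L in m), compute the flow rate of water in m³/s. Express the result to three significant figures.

Rearranging: Q = [h_f·C^1.852·D^4.8704 / (10.67·L)]^(1/1.852)
Q = [28.0·93.9^1.852·0.176^4.8704 / (10.67·1060)]^0.540 = 0.03813 m³/s

Q ≈ 0.0381 m³/s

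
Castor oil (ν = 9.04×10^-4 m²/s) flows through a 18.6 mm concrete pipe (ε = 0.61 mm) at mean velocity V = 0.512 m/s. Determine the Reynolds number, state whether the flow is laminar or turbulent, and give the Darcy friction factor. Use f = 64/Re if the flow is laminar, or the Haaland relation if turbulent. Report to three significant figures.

Re ≈ 10.5; laminar; f = 64/Re ≈ 6.08

Re = VD/ν = 0.5120·0.0186/9.04×10^-4 = 10.5
Re < 2300 → laminar → f = 64/Re = 6.075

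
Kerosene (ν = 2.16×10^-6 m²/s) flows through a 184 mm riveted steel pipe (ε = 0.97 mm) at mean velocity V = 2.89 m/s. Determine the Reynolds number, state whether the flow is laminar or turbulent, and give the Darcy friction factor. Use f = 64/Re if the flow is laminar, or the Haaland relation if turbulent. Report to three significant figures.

Re = VD/ν = 2.890·0.184/2.16×10^-6 = 2.46×10^5
Re > 4000 → turbulent; ε/D = 0.00527
Haaland: f = 0.03126

Re ≈ 2.46×10^5; turbulent; f ≈ 0.0313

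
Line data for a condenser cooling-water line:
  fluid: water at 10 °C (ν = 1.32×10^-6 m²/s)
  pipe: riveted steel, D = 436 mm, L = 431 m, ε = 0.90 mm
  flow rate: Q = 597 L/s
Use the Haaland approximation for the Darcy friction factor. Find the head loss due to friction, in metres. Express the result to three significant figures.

V = 4Q/(πD²) = 4·0.597/(π·0.436²) = 3.999 m/s
Re = VD/ν = 3.999·0.436/1.32×10^-6 = 1.32×10^6 → turbulent
ε/D = 0.90/436 = 0.00206
Haaland: f = 0.02379
h_f = f(L/D)V²/(2g) = 0.02379·(431/0.436)·3.999²/(2·9.81) = 19.16 m

h_f ≈ 19.2 m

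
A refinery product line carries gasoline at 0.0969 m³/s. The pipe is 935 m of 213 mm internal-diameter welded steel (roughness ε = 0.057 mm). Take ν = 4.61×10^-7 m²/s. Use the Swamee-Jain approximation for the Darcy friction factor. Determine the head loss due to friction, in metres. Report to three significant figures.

h_f ≈ 25.3 m

V = 4Q/(πD²) = 4·0.0969/(π·0.213²) = 2.719 m/s
Re = VD/ν = 2.719·0.213/4.61×10^-7 = 1.26×10^6 → turbulent
ε/D = 0.057/213 = 2.68×10^-4
Swamee-Jain: f = 0.01531
h_f = f(L/D)V²/(2g) = 0.01531·(935/0.213)·2.719²/(2·9.81) = 25.33 m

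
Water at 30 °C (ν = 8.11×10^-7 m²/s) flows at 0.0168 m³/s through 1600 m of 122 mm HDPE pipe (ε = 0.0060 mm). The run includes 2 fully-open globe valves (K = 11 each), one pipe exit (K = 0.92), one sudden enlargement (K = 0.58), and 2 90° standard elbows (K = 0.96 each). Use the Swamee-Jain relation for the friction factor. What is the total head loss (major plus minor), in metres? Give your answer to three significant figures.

V = 4Q/(πD²) = 1.437 m/s; V²/2g = 0.1053 m
Re = 2.16×10^5, ε/D = 4.92×10^-5 → f = 0.01576 (Swamee-Jain)
Major: h_f = f(L/D)·V²/2g = 0.01576·13115·0.1053 = 21.76 m
Minor: ΣK = 25.4; h_m = ΣK·V²/2g = 2.676 m
Total H_L = 21.76 + 2.676 = 24.43 m

H_L ≈ 24.4 m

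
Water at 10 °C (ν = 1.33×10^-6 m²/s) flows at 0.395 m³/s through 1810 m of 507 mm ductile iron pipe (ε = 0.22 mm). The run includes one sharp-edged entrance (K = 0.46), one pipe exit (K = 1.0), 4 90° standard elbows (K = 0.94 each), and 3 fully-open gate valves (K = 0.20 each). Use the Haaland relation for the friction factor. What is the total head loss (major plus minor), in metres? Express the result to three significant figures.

H_L ≈ 12.9 m

V = 4Q/(πD²) = 1.957 m/s; V²/2g = 0.1951 m
Re = 7.46×10^5, ε/D = 4.34×10^-4 → f = 0.01686 (Haaland)
Major: h_f = f(L/D)·V²/2g = 0.01686·3570·0.1951 = 11.74 m
Minor: ΣK = 5.82; h_m = ΣK·V²/2g = 1.136 m
Total H_L = 11.74 + 1.136 = 12.88 m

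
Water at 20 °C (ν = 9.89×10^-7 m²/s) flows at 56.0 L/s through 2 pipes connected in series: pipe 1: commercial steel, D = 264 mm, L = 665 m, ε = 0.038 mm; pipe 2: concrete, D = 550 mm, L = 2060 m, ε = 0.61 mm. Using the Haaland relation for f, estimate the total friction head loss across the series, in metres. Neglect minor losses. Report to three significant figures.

H ≈ 2.35 m

Pipe 1: V = 1.023 m/s, Re = 2.73×10^5, ε/D = 1.44×10^-4, f = 0.01580, h_1 = f(L/D)V²/2g = 2.123 m
Pipe 2: V = 0.2357 m/s, Re = 1.31×10^5, ε/D = 0.00111, f = 0.02188, h_2 = f(L/D)V²/2g = 0.2321 m
Series → Q common, losses add: H = Σh = 2.355 m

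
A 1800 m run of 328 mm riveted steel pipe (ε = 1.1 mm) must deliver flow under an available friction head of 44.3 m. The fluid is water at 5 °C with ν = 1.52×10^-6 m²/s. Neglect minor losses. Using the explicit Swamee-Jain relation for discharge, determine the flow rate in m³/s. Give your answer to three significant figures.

Q ≈ 0.204 m³/s

Swamee-Jain (Type II): Q = -0.965·√(gD⁵h_f/L)·ln[ε/(3.7D) + √(3.17ν²L/(gD³h_f))]
√(gD⁵h_f/L) = √(9.81·0.328⁵·44.3/1800) = 0.03028
ε/(3.7D) = 9.06×10^-4; √(3.17ν²L/(gD³h_f)) = 2.93×10^-5
Q = -0.965·0.03028·ln(9.357×10^-4) = 0.2038 m³/s
Check: V = 2.41 m/s, Re = 5.20×10^5, f = 0.02735, h_f = 44.5 m ≈ 44.3 m ✓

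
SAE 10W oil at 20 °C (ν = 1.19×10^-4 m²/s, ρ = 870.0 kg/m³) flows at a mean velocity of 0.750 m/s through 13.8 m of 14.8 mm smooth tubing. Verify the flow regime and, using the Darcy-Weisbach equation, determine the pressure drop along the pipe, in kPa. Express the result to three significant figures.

Δp ≈ 157 kPa

Re = VD/ν = 0.750·0.01480/1.19×10^-4 = 93.3 → laminar (Re < 2300)
f = 64/Re = 0.6861
h_f = f(L/D)V²/(2g) = 0.6861·(13.8/0.01480)·0.750²/(2·9.81) = 18.34 m
Δp = ρg·h_f = 870.0·9.81·18.34 = 156.5 kPa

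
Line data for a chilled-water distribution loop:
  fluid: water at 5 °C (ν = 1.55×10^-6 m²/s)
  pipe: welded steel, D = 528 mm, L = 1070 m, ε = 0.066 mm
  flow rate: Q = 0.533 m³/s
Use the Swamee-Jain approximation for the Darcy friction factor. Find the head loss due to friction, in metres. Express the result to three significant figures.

V = 4Q/(πD²) = 4·0.533/(π·0.528²) = 2.434 m/s
Re = VD/ν = 2.434·0.528/1.55×10^-6 = 8.29×10^5 → turbulent
ε/D = 0.066/528 = 1.25×10^-4
Swamee-Jain: f = 0.01407
h_f = f(L/D)V²/(2g) = 0.01407·(1070/0.528)·2.434²/(2·9.81) = 8.609 m

h_f ≈ 8.61 m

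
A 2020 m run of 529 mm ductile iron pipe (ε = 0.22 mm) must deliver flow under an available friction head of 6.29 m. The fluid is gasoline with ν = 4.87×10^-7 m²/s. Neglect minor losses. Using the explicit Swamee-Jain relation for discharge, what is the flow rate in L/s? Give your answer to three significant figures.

Q ≈ 308 L/s

Swamee-Jain (Type II): Q = -0.965·√(gD⁵h_f/L)·ln[ε/(3.7D) + √(3.17ν²L/(gD³h_f))]
√(gD⁵h_f/L) = √(9.81·0.529⁵·6.29/2020) = 0.03557
ε/(3.7D) = 1.12×10^-4; √(3.17ν²L/(gD³h_f)) = 1.29×10^-5
Q = -0.965·0.03557·ln(1.253×10^-4) = 0.3084 m³/s
Check: V = 1.40 m/s, Re = 1.52×10^6, f = 0.01650, h_f = 6.32 m ≈ 6.29 m ✓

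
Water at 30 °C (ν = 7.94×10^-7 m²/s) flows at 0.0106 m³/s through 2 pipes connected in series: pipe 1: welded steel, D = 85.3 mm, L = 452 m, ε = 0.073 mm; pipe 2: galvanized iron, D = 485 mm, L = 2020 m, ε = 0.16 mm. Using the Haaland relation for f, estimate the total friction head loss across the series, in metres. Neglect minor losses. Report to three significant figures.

H ≈ 18.9 m

Pipe 1: V = 1.855 m/s, Re = 1.99×10^5, ε/D = 8.56×10^-4, f = 0.02032, h_1 = f(L/D)V²/2g = 18.88 m
Pipe 2: V = 0.05738 m/s, Re = 3.50×10^4, ε/D = 3.30×10^-4, f = 0.02329, h_2 = f(L/D)V²/2g = 0.01627 m
Series → Q common, losses add: H = Σh = 18.90 m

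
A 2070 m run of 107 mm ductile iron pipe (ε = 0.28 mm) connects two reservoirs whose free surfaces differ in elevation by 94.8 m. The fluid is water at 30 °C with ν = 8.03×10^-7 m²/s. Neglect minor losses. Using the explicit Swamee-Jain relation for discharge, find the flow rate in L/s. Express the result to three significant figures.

Q ≈ 17.4 L/s

Swamee-Jain (Type II): Q = -0.965·√(gD⁵h_f/L)·ln[ε/(3.7D) + √(3.17ν²L/(gD³h_f))]
√(gD⁵h_f/L) = √(9.81·0.107⁵·94.8/2070) = 0.002510
ε/(3.7D) = 7.07×10^-4; √(3.17ν²L/(gD³h_f)) = 6.09×10^-5
Q = -0.965·0.002510·ln(7.682×10^-4) = 0.01737 m³/s
Check: V = 1.93 m/s, Re = 2.57×10^5, f = 0.02593, h_f = 95.4 m ≈ 94.8 m ✓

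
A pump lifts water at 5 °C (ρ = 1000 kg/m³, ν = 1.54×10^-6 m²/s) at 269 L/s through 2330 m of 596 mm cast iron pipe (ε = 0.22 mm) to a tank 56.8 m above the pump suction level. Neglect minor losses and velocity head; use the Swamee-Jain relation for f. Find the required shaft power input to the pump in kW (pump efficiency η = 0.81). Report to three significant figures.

V = 4Q/(πD²) = 0.9642 m/s; Re = 3.73×10^5; ε/D = 3.69×10^-4; f = 0.01723
h_f = f(L/D)V²/2g = 3.192 m
Total head H = z + h_f = 56.8 + 3.192 = 59.99 m
P_hyd = ρgQH = 1000·9.81·0.269·59.99 = 158.3 kW
P_shaft = P_hyd/η = 158.3/0.81 = 195.4 kW

P_shaft ≈ 195 kW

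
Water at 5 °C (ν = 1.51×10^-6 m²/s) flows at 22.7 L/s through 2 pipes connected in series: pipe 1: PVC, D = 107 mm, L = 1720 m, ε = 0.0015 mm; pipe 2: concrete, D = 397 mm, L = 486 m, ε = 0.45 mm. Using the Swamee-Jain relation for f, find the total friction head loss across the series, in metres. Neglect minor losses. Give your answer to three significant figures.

H ≈ 83.6 m

Pipe 1: V = 2.524 m/s, Re = 1.79×10^5, ε/D = 1.40×10^-5, f = 0.01600, h_1 = f(L/D)V²/2g = 83.52 m
Pipe 2: V = 0.1834 m/s, Re = 4.82×10^4, ε/D = 0.00113, f = 0.02468, h_2 = f(L/D)V²/2g = 0.05178 m
Series → Q common, losses add: H = Σh = 83.57 m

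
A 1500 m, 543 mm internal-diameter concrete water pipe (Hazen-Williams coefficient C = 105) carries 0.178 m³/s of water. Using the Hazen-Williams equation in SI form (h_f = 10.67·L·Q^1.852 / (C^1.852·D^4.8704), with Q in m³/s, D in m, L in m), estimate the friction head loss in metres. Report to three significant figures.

h_f ≈ 2.31 m

h_f = 10.67·1500·0.178^1.852 / (105^1.852·0.543^4.8704) = 2.314 m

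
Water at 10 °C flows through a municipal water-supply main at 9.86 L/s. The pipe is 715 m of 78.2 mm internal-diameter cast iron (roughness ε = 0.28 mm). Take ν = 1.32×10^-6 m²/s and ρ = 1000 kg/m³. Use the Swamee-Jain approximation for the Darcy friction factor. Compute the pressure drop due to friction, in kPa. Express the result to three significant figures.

Δp ≈ 553 kPa

V = 4Q/(πD²) = 4·0.00986/(π·0.0782²) = 2.053 m/s
Re = VD/ν = 2.053·0.0782/1.32×10^-6 = 1.22×10^5 → turbulent
ε/D = 0.28/78.2 = 0.00358
Swamee-Jain: f = 0.02871
h_f = f(L/D)V²/(2g) = 0.02871·(715/0.0782)·2.053²/(2·9.81) = 56.39 m
Δp = ρg·h_f = 1000·9.81·56.39 = 553.2 kPa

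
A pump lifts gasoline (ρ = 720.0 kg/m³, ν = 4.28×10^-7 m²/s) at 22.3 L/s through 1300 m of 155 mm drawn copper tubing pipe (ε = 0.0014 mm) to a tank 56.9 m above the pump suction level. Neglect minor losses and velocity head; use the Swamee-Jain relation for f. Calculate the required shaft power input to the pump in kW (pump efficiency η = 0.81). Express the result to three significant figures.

P_shaft ≈ 12.6 kW

V = 4Q/(πD²) = 1.182 m/s; Re = 4.28×10^5; ε/D = 9.03×10^-6; f = 0.01359
h_f = f(L/D)V²/2g = 8.117 m
Total head H = z + h_f = 56.9 + 8.117 = 65.02 m
P_hyd = ρgQH = 720.0·9.81·0.0223·65.02 = 10.24 kW
P_shaft = P_hyd/η = 10.24/0.81 = 12.64 kW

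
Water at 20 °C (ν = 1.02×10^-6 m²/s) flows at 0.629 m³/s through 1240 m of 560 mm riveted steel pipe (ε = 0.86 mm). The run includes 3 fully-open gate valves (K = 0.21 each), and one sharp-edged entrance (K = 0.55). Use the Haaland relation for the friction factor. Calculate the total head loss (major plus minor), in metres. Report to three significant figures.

V = 4Q/(πD²) = 2.554 m/s; V²/2g = 0.3324 m
Re = 1.40×10^6, ε/D = 0.00154 → f = 0.02204 (Haaland)
Major: h_f = f(L/D)·V²/2g = 0.02204·2214·0.3324 = 16.22 m
Minor: ΣK = 1.18; h_m = ΣK·V²/2g = 0.3922 m
Total H_L = 16.22 + 0.3922 = 16.62 m

H_L ≈ 16.6 m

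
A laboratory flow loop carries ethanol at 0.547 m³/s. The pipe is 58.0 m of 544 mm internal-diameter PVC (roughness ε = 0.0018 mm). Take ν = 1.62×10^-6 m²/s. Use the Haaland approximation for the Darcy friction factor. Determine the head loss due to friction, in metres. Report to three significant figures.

V = 4Q/(πD²) = 4·0.547/(π·0.544²) = 2.353 m/s
Re = VD/ν = 2.353·0.544/1.62×10^-6 = 7.90×10^5 → turbulent
ε/D = 0.0018/544 = 3.31×10^-6
Haaland: f = 0.01211
h_f = f(L/D)V²/(2g) = 0.01211·(58.0/0.544)·2.353²/(2·9.81) = 0.3643 m

h_f ≈ 0.364 m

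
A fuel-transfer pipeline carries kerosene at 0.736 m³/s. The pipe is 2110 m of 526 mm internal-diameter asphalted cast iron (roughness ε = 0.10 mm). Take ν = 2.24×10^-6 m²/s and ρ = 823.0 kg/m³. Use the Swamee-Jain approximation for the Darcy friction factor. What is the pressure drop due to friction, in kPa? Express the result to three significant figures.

Δp ≈ 282 kPa

V = 4Q/(πD²) = 4·0.736/(π·0.526²) = 3.387 m/s
Re = VD/ν = 3.387·0.526/2.24×10^-6 = 7.95×10^5 → turbulent
ε/D = 0.10/526 = 1.90×10^-4
Swamee-Jain: f = 0.01487
h_f = f(L/D)V²/(2g) = 0.01487·(2110/0.526)·3.387²/(2·9.81) = 34.88 m
Δp = ρg·h_f = 823.0·9.81·34.88 = 281.6 kPa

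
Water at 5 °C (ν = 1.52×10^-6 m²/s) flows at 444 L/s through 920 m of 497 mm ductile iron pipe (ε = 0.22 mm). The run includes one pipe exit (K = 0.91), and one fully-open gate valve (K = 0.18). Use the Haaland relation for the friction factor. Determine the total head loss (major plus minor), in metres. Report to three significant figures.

H_L ≈ 8.65 m

V = 4Q/(πD²) = 2.289 m/s; V²/2g = 0.2670 m
Re = 7.48×10^5, ε/D = 4.43×10^-4 → f = 0.01692 (Haaland)
Major: h_f = f(L/D)·V²/2g = 0.01692·1851·0.2670 = 8.360 m
Minor: ΣK = 1.09; h_m = ΣK·V²/2g = 0.2910 m
Total H_L = 8.360 + 0.2910 = 8.651 m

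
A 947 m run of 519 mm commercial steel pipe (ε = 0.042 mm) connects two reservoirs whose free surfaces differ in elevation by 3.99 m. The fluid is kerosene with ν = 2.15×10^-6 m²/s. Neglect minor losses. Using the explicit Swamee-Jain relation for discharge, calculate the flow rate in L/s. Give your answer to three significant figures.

Swamee-Jain (Type II): Q = -0.965·√(gD⁵h_f/L)·ln[ε/(3.7D) + √(3.17ν²L/(gD³h_f))]
√(gD⁵h_f/L) = √(9.81·0.519⁵·3.99/947) = 0.03945
ε/(3.7D) = 2.19×10^-5; √(3.17ν²L/(gD³h_f)) = 5.04×10^-5
Q = -0.965·0.03945·ln(7.223×10^-5) = 0.3630 m³/s
Check: V = 1.72 m/s, Re = 4.14×10^5, f = 0.01458, h_f = 3.99 m ≈ 3.99 m ✓

Q ≈ 363 L/s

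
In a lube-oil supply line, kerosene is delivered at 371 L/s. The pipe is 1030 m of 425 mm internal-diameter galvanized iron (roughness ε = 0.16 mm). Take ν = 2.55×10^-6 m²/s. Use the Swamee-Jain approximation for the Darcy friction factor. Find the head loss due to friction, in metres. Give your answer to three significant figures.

h_f ≈ 14.4 m

V = 4Q/(πD²) = 4·0.371/(π·0.425²) = 2.615 m/s
Re = VD/ν = 2.615·0.425/2.55×10^-6 = 4.36×10^5 → turbulent
ε/D = 0.16/425 = 3.76×10^-4
Swamee-Jain: f = 0.01710
h_f = f(L/D)V²/(2g) = 0.01710·(1030/0.425)·2.615²/(2·9.81) = 14.44 m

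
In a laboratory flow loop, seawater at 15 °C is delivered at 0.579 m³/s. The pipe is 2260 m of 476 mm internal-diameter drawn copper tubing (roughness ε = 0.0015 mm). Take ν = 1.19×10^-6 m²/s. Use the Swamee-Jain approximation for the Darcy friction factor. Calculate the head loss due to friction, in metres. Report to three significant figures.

h_f ≈ 28.7 m

V = 4Q/(πD²) = 4·0.579/(π·0.476²) = 3.254 m/s
Re = VD/ν = 3.254·0.476/1.19×10^-6 = 1.30×10^6 → turbulent
ε/D = 0.0015/476 = 3.15×10^-6
Swamee-Jain: f = 0.01120
h_f = f(L/D)V²/(2g) = 0.01120·(2260/0.476)·3.254²/(2·9.81) = 28.70 m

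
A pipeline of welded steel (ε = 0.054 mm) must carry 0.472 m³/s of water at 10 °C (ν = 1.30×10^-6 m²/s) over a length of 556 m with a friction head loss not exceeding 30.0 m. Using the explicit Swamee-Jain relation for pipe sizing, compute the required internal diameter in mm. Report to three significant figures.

Swamee-Jain (Type III): D = 0.66·[ε^1.25·(LQ²/(gh_f))^4.75 + ν·Q^9.4·(L/(gh_f))^5.2]^0.04
LQ²/(gh_f) = 0.4209; L/(gh_f) = 1.889
Term 1 = ε^1.25·(…)^4.75 = 7.59×10^-8; Term 2 = ν·Q^9.4·(…)^5.2 = 3.06×10^-8
D = 0.66·(7.59×10^-8 + 3.06×10^-8)^0.04 = 0.3472 m = 347 mm
Check: V = 4.98 m/s, Re = 1.33×10^6, f = 0.01401, h_f = 28.4 m ≈ 30.0 m ✓

D ≈ 347 mm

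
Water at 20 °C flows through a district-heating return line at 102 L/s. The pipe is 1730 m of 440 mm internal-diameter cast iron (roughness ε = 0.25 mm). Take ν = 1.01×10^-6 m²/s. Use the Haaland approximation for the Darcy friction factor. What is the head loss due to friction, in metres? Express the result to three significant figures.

h_f ≈ 1.67 m

V = 4Q/(πD²) = 4·0.102/(π·0.440²) = 0.6708 m/s
Re = VD/ν = 0.6708·0.440/1.01×10^-6 = 2.92×10^5 → turbulent
ε/D = 0.25/440 = 5.68×10^-4
Haaland: f = 0.01849
h_f = f(L/D)V²/(2g) = 0.01849·(1730/0.440)·0.6708²/(2·9.81) = 1.667 m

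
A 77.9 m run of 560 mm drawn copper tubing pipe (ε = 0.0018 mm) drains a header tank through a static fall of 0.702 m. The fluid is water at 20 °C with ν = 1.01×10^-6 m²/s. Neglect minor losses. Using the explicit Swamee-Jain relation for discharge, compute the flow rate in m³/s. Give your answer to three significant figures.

Q ≈ 0.747 m³/s

Swamee-Jain (Type II): Q = -0.965·√(gD⁵h_f/L)·ln[ε/(3.7D) + √(3.17ν²L/(gD³h_f))]
√(gD⁵h_f/L) = √(9.81·0.560⁵·0.702/77.9) = 0.06978
ε/(3.7D) = 8.69×10^-7; √(3.17ν²L/(gD³h_f)) = 1.44×10^-5
Q = -0.965·0.06978·ln(1.530×10^-5) = 0.7466 m³/s
Check: V = 3.03 m/s, Re = 1.68×10^6, f = 0.01077, h_f = 0.701 m ≈ 0.702 m ✓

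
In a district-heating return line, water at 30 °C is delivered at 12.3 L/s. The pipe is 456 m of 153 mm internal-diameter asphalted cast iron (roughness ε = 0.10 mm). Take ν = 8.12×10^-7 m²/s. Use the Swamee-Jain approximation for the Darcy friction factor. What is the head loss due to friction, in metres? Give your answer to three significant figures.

h_f ≈ 1.40 m

V = 4Q/(πD²) = 4·0.0123/(π·0.153²) = 0.6690 m/s
Re = VD/ν = 0.6690·0.153/8.12×10^-7 = 1.26×10^5 → turbulent
ε/D = 0.10/153 = 6.54×10^-4
Swamee-Jain: f = 0.02053
h_f = f(L/D)V²/(2g) = 0.02053·(456/0.153)·0.6690²/(2·9.81) = 1.396 m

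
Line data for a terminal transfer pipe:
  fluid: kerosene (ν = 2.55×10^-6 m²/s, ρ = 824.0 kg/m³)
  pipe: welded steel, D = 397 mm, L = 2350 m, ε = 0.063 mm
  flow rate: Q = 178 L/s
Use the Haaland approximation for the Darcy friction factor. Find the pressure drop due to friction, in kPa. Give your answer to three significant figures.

V = 4Q/(πD²) = 4·0.178/(π·0.397²) = 1.438 m/s
Re = VD/ν = 1.438·0.397/2.55×10^-6 = 2.24×10^5 → turbulent
ε/D = 0.063/397 = 1.59×10^-4
Haaland: f = 0.01634
h_f = f(L/D)V²/(2g) = 0.01634·(2350/0.397)·1.438²/(2·9.81) = 10.19 m
Δp = ρg·h_f = 824.0·9.81·10.19 = 82.38 kPa

Δp ≈ 82.4 kPa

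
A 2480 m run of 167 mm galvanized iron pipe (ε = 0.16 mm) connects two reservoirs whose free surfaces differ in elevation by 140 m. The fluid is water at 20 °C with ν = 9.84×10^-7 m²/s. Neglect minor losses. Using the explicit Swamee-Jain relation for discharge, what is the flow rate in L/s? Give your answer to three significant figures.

Swamee-Jain (Type II): Q = -0.965·√(gD⁵h_f/L)·ln[ε/(3.7D) + √(3.17ν²L/(gD³h_f))]
√(gD⁵h_f/L) = √(9.81·0.167⁵·140/2480) = 0.008481
ε/(3.7D) = 2.59×10^-4; √(3.17ν²L/(gD³h_f)) = 3.45×10^-5
Q = -0.965·0.008481·ln(2.934×10^-4) = 0.06657 m³/s
Check: V = 3.04 m/s, Re = 5.16×10^5, f = 0.02015, h_f = 141 m ≈ 140 m ✓

Q ≈ 66.6 L/s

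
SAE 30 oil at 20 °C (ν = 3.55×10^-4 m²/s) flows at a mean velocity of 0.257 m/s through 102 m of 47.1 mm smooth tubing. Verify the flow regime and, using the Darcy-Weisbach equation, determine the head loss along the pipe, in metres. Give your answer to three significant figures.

Re = VD/ν = 0.257·0.04710/3.55×10^-4 = 34.1 → laminar (Re < 2300)
f = 64/Re = 1.877
h_f = f(L/D)V²/(2g) = 1.877·(102/0.04710)·0.257²/(2·9.81) = 13.68 m

h_f ≈ 13.7 m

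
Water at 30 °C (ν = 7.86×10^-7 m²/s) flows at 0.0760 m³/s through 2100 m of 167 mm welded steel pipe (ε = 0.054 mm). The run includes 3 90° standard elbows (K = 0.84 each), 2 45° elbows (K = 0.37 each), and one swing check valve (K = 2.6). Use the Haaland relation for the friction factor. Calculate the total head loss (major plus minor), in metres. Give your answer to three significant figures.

H_L ≈ 127 m

V = 4Q/(πD²) = 3.470 m/s; V²/2g = 0.6136 m
Re = 7.37×10^5, ε/D = 3.23×10^-4 → f = 0.01601 (Haaland)
Major: h_f = f(L/D)·V²/2g = 0.01601·12575·0.6136 = 123.5 m
Minor: ΣK = 5.86; h_m = ΣK·V²/2g = 3.596 m
Total H_L = 123.5 + 3.596 = 127.1 m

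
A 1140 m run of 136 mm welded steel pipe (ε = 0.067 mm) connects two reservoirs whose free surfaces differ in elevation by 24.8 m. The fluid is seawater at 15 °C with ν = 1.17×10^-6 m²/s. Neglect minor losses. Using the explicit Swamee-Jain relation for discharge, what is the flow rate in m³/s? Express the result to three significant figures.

Q ≈ 0.0256 m³/s

Swamee-Jain (Type II): Q = -0.965·√(gD⁵h_f/L)·ln[ε/(3.7D) + √(3.17ν²L/(gD³h_f))]
√(gD⁵h_f/L) = √(9.81·0.136⁵·24.8/1140) = 0.003151
ε/(3.7D) = 1.33×10^-4; √(3.17ν²L/(gD³h_f)) = 8.99×10^-5
Q = -0.965·0.003151·ln(2.231×10^-4) = 0.02557 m³/s
Check: V = 1.76 m/s, Re = 2.05×10^5, f = 0.01886, h_f = 25.0 m ≈ 24.8 m ✓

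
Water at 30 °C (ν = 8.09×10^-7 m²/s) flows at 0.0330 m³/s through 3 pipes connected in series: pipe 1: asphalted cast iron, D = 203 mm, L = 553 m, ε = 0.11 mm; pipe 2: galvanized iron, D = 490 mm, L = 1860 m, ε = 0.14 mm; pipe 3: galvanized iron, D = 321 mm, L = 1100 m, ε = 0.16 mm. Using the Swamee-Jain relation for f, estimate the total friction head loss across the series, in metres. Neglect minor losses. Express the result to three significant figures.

H ≈ 3.39 m

Pipe 1: V = 1.020 m/s, Re = 2.56×10^5, ε/D = 5.42×10^-4, f = 0.01878, h_1 = f(L/D)V²/2g = 2.710 m
Pipe 2: V = 0.1750 m/s, Re = 1.06×10^5, ε/D = 2.86×10^-4, f = 0.01926, h_2 = f(L/D)V²/2g = 0.1141 m
Pipe 3: V = 0.4078 m/s, Re = 1.62×10^5, ε/D = 4.98×10^-4, f = 0.01931, h_3 = f(L/D)V²/2g = 0.5609 m
Series → Q common, losses add: H = Σh = 3.385 m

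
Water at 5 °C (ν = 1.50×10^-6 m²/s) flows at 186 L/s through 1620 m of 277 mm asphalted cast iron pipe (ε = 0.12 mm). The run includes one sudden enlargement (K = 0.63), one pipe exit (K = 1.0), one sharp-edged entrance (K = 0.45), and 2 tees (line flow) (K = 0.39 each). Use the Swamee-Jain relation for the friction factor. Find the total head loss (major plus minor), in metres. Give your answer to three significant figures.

H_L ≈ 50.3 m

V = 4Q/(πD²) = 3.086 m/s; V²/2g = 0.4855 m
Re = 5.70×10^5, ε/D = 4.33×10^-4 → f = 0.01722 (Swamee-Jain)
Major: h_f = f(L/D)·V²/2g = 0.01722·5848·0.4855 = 48.91 m
Minor: ΣK = 2.86; h_m = ΣK·V²/2g = 1.389 m
Total H_L = 48.91 + 1.389 = 50.30 m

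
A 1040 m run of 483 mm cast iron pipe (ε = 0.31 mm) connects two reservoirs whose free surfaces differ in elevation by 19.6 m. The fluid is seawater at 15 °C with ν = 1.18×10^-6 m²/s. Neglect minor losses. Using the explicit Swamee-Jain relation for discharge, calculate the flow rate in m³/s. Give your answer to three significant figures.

Q ≈ 0.577 m³/s

Swamee-Jain (Type II): Q = -0.965·√(gD⁵h_f/L)·ln[ε/(3.7D) + √(3.17ν²L/(gD³h_f))]
√(gD⁵h_f/L) = √(9.81·0.483⁵·19.6/1040) = 0.06971
ε/(3.7D) = 1.73×10^-4; √(3.17ν²L/(gD³h_f)) = 1.46×10^-5
Q = -0.965·0.06971·ln(1.880×10^-4) = 0.5771 m³/s
Check: V = 3.15 m/s, Re = 1.29×10^6, f = 0.01809, h_f = 19.7 m ≈ 19.6 m ✓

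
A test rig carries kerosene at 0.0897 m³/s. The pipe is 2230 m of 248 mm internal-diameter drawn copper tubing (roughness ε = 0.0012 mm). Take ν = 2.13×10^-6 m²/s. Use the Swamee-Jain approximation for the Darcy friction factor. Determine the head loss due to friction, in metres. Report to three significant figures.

V = 4Q/(πD²) = 4·0.0897/(π·0.248²) = 1.857 m/s
Re = VD/ν = 1.857·0.248/2.13×10^-6 = 2.16×10^5 → turbulent
ε/D = 0.0012/248 = 4.84×10^-6
Swamee-Jain: f = 0.01535
h_f = f(L/D)V²/(2g) = 0.01535·(2230/0.248)·1.857²/(2·9.81) = 24.25 m

h_f ≈ 24.3 m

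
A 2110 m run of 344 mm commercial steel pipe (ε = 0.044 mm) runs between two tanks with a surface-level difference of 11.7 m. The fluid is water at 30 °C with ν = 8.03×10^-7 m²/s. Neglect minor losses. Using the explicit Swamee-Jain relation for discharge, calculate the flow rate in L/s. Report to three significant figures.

Swamee-Jain (Type II): Q = -0.965·√(gD⁵h_f/L)·ln[ε/(3.7D) + √(3.17ν²L/(gD³h_f))]
√(gD⁵h_f/L) = √(9.81·0.344⁵·11.7/2110) = 0.01619
ε/(3.7D) = 3.46×10^-5; √(3.17ν²L/(gD³h_f)) = 3.04×10^-5
Q = -0.965·0.01619·ln(6.495×10^-5) = 0.1506 m³/s
Check: V = 1.62 m/s, Re = 6.94×10^5, f = 0.01432, h_f = 11.8 m ≈ 11.7 m ✓

Q ≈ 151 L/s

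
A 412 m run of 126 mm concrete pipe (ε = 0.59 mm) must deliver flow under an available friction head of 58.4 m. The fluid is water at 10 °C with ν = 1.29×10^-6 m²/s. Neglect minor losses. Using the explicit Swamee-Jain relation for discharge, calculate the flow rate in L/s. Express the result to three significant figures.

Swamee-Jain (Type II): Q = -0.965·√(gD⁵h_f/L)·ln[ε/(3.7D) + √(3.17ν²L/(gD³h_f))]
√(gD⁵h_f/L) = √(9.81·0.126⁵·58.4/412) = 0.006645
ε/(3.7D) = 0.00127; √(3.17ν²L/(gD³h_f)) = 4.35×10^-5
Q = -0.965·0.006645·ln(0.001309) = 0.04257 m³/s
Check: V = 3.41 m/s, Re = 3.33×10^5, f = 0.03020, h_f = 58.7 m ≈ 58.4 m ✓

Q ≈ 42.6 L/s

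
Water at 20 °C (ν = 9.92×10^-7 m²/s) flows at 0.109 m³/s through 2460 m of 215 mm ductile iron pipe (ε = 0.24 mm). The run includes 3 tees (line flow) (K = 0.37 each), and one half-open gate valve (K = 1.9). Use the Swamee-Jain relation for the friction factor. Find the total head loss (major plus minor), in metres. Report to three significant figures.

H_L ≈ 110 m

V = 4Q/(πD²) = 3.002 m/s; V²/2g = 0.4594 m
Re = 6.51×10^5, ε/D = 0.00112 → f = 0.02071 (Swamee-Jain)
Major: h_f = f(L/D)·V²/2g = 0.02071·11442·0.4594 = 108.9 m
Minor: ΣK = 3.01; h_m = ΣK·V²/2g = 1.383 m
Total H_L = 108.9 + 1.383 = 110.2 m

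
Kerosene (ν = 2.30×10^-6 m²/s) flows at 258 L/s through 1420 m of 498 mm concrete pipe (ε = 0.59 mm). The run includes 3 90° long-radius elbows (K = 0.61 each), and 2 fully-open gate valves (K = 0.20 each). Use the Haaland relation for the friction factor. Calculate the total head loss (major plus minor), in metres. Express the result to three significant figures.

V = 4Q/(πD²) = 1.325 m/s; V²/2g = 0.08942 m
Re = 2.87×10^5, ε/D = 0.00118 → f = 0.02130 (Haaland)
Major: h_f = f(L/D)·V²/2g = 0.02130·2851·0.08942 = 5.432 m
Minor: ΣK = 2.23; h_m = ΣK·V²/2g = 0.1994 m
Total H_L = 5.432 + 0.1994 = 5.631 m

H_L ≈ 5.63 m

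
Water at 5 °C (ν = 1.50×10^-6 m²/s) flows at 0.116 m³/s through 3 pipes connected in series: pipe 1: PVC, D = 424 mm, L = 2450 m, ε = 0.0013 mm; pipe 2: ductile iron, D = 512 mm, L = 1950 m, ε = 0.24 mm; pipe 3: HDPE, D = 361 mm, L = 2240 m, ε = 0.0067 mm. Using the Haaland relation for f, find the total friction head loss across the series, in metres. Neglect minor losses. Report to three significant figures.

Pipe 1: V = 0.8216 m/s, Re = 2.32×10^5, ε/D = 3.07×10^-6, f = 0.01508, h_1 = f(L/D)V²/2g = 2.997 m
Pipe 2: V = 0.5634 m/s, Re = 1.92×10^5, ε/D = 4.69×10^-4, f = 0.01854, h_2 = f(L/D)V²/2g = 1.142 m
Pipe 3: V = 1.133 m/s, Re = 2.73×10^5, ε/D = 1.86×10^-5, f = 0.01475, h_3 = f(L/D)V²/2g = 5.990 m
Series → Q common, losses add: H = Σh = 10.13 m

H ≈ 10.1 m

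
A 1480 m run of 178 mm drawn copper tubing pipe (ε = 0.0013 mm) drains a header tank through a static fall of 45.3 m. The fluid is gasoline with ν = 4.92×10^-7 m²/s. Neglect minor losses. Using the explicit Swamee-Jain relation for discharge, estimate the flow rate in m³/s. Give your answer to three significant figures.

Q ≈ 0.0754 m³/s

Swamee-Jain (Type II): Q = -0.965·√(gD⁵h_f/L)·ln[ε/(3.7D) + √(3.17ν²L/(gD³h_f))]
√(gD⁵h_f/L) = √(9.81·0.178⁵·45.3/1480) = 0.007325
ε/(3.7D) = 1.97×10^-6; √(3.17ν²L/(gD³h_f)) = 2.13×10^-5
Q = -0.965·0.007325·ln(2.326×10^-5) = 0.07541 m³/s
Check: V = 3.03 m/s, Re = 1.10×10^6, f = 0.01162, h_f = 45.2 m ≈ 45.3 m ✓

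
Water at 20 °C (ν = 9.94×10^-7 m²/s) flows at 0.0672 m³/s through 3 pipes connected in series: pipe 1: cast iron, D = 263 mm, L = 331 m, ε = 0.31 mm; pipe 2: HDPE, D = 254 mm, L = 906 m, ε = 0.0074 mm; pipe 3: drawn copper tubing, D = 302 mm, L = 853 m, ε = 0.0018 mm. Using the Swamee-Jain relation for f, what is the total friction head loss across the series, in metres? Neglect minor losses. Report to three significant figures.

H ≈ 8.55 m

Pipe 1: V = 1.237 m/s, Re = 3.27×10^5, ε/D = 0.00118, f = 0.02139, h_1 = f(L/D)V²/2g = 2.099 m
Pipe 2: V = 1.326 m/s, Re = 3.39×10^5, ε/D = 2.91×10^-5, f = 0.01441, h_2 = f(L/D)V²/2g = 4.608 m
Pipe 3: V = 0.9381 m/s, Re = 2.85×10^5, ε/D = 5.96×10^-6, f = 0.01458, h_3 = f(L/D)V²/2g = 1.847 m
Series → Q common, losses add: H = Σh = 8.555 m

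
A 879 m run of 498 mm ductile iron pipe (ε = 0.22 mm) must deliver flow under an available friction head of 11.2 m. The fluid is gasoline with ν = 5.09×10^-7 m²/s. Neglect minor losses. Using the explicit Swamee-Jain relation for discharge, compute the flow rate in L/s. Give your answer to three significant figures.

Q ≈ 536 L/s

Swamee-Jain (Type II): Q = -0.965·√(gD⁵h_f/L)·ln[ε/(3.7D) + √(3.17ν²L/(gD³h_f))]
√(gD⁵h_f/L) = √(9.81·0.498⁵·11.2/879) = 0.06188
ε/(3.7D) = 1.19×10^-4; √(3.17ν²L/(gD³h_f)) = 7.29×10^-6
Q = -0.965·0.06188·ln(1.267×10^-4) = 0.5358 m³/s
Check: V = 2.75 m/s, Re = 2.69×10^6, f = 0.01652, h_f = 11.2 m ≈ 11.2 m ✓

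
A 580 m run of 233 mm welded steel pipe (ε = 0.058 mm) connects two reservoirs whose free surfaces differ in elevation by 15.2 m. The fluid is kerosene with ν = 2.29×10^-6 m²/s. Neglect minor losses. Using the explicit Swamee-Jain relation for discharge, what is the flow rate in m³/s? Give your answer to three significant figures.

Swamee-Jain (Type II): Q = -0.965·√(gD⁵h_f/L)·ln[ε/(3.7D) + √(3.17ν²L/(gD³h_f))]
√(gD⁵h_f/L) = √(9.81·0.233⁵·15.2/580) = 0.01329
ε/(3.7D) = 6.73×10^-5; √(3.17ν²L/(gD³h_f)) = 7.15×10^-5
Q = -0.965·0.01329·ln(1.388×10^-4) = 0.1139 m³/s
Check: V = 2.67 m/s, Re = 2.72×10^5, f = 0.01686, h_f = 15.3 m ≈ 15.2 m ✓

Q ≈ 0.114 m³/s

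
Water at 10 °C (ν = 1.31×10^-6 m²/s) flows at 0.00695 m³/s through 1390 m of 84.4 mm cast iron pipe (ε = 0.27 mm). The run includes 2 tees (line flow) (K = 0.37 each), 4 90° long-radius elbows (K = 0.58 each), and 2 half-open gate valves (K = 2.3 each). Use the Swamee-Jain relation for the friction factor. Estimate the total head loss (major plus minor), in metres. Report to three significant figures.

V = 4Q/(πD²) = 1.242 m/s; V²/2g = 0.07865 m
Re = 8.00×10^4, ε/D = 0.00320 → f = 0.02846 (Swamee-Jain)
Major: h_f = f(L/D)·V²/2g = 0.02846·16469·0.07865 = 36.86 m
Minor: ΣK = 7.66; h_m = ΣK·V²/2g = 0.6025 m
Total H_L = 36.86 + 0.6025 = 37.46 m

H_L ≈ 37.5 m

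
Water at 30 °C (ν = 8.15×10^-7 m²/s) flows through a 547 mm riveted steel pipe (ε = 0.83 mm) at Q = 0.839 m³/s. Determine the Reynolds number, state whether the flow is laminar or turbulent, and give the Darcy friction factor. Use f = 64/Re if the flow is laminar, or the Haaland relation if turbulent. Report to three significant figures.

V = 4Q/(πD²) = 3.570 m/s
Re = VD/ν = 3.570·0.547/8.15×10^-7 = 2.40×10^6
Re > 4000 → turbulent; ε/D = 0.00152
Haaland: f = 0.02192

Re ≈ 2.40×10^6; turbulent; f ≈ 0.0219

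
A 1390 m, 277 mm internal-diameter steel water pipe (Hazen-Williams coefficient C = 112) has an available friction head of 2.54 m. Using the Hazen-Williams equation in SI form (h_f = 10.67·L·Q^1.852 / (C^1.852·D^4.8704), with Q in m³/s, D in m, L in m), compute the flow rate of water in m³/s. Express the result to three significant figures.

Rearranging: Q = [h_f·C^1.852·D^4.8704 / (10.67·L)]^(1/1.852)
Q = [2.54·112^1.852·0.277^4.8704 / (10.67·1390)]^0.540 = 0.03543 m³/s

Q ≈ 0.0354 m³/s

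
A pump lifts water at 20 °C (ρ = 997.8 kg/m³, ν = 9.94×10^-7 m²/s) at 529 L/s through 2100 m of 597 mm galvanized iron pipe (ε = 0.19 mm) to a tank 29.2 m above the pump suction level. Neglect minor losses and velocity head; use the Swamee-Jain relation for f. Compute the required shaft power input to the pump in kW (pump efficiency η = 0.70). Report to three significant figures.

P_shaft ≈ 291 kW

V = 4Q/(πD²) = 1.890 m/s; Re = 1.14×10^6; ε/D = 3.18×10^-4; f = 0.01584
h_f = f(L/D)V²/2g = 10.14 m
Total head H = z + h_f = 29.2 + 10.14 = 39.34 m
P_hyd = ρgQH = 997.8·9.81·0.529·39.34 = 203.7 kW
P_shaft = P_hyd/η = 203.7/0.70 = 291.0 kW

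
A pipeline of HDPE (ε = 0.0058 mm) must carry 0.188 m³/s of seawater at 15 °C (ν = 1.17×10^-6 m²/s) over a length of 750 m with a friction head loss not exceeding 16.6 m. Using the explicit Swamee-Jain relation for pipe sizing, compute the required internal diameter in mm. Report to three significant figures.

Swamee-Jain (Type III): D = 0.66·[ε^1.25·(LQ²/(gh_f))^4.75 + ν·Q^9.4·(L/(gh_f))^5.2]^0.04
LQ²/(gh_f) = 0.1628; L/(gh_f) = 4.606
Term 1 = ε^1.25·(…)^4.75 = 5.12×10^-11; Term 2 = ν·Q^9.4·(…)^5.2 = 4.95×10^-10
D = 0.66·(5.12×10^-11 + 4.95×10^-10)^0.04 = 0.2812 m = 281 mm
Check: V = 3.03 m/s, Re = 7.28×10^5, f = 0.01266, h_f = 15.8 m ≈ 16.6 m ✓

D ≈ 281 mm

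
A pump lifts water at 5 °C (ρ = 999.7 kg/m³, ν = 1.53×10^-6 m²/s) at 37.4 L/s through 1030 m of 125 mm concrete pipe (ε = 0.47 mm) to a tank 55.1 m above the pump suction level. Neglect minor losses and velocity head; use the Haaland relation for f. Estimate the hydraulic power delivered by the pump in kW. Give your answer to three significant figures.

V = 4Q/(πD²) = 3.048 m/s; Re = 2.49×10^5; ε/D = 0.00376; f = 0.02838
h_f = f(L/D)V²/2g = 110.7 m
Total head H = z + h_f = 55.1 + 110.7 = 165.8 m
P_hyd = ρgQH = 999.7·9.81·0.0374·165.8 = 60.82 kW

P_hyd ≈ 60.8 kW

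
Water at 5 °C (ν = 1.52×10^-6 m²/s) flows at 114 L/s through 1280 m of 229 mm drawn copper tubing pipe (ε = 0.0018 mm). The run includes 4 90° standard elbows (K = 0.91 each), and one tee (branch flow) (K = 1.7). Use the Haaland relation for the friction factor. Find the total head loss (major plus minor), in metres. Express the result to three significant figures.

H_L ≈ 31.7 m

V = 4Q/(πD²) = 2.768 m/s; V²/2g = 0.3905 m
Re = 4.17×10^5, ε/D = 7.86×10^-6 → f = 0.01358 (Haaland)
Major: h_f = f(L/D)·V²/2g = 0.01358·5590·0.3905 = 29.63 m
Minor: ΣK = 5.34; h_m = ΣK·V²/2g = 2.085 m
Total H_L = 29.63 + 2.085 = 31.71 m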